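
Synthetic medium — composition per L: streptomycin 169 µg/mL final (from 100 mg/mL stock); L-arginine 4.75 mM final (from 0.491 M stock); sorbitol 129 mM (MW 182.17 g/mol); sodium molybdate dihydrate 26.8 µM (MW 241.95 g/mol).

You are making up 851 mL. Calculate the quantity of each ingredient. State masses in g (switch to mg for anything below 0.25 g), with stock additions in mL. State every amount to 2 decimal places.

Scale factor relative to 1 L: 0.851.
streptomycin: V = C2·V2/C1 = 169 µg/mL × 851 mL ÷ 100000 µg/mL = 1.44 mL
L-arginine: dilute stock: 4.75 mM × 851 mL ÷ 491 mM = 8.23 mL
sorbitol: 129 mmol/L × 182.17 g/mol × 0.851 L ÷ 1000 = 20.00 g
sodium molybdate dihydrate: 26.8 µmol/L × 241.95 g/mol × 0.851 L ÷ 1000 = 5.52 mg

streptomycin 1.44 mL; L-arginine 8.23 mL; sorbitol 20.00 g; sodium molybdate dihydrate 5.52 mg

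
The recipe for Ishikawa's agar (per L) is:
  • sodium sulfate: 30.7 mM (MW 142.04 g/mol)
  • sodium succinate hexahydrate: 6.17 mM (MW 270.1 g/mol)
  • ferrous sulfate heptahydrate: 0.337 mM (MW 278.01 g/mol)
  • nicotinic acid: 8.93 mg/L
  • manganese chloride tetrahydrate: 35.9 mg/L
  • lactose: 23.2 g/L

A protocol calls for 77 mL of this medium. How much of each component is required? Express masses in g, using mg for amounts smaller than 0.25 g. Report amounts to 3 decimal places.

Scale factor relative to 1 L: 0.077.
sodium sulfate: 30.7 mmol/L × 142.04 g/mol × 0.077 L ÷ 1000 = 0.336 g
sodium succinate hexahydrate: 6.17 mmol/L × 270.1 mg/mmol × 0.077 L = 128.322 mg
ferrous sulfate heptahydrate: 0.337 mmol/L × 278.01 mg/mmol × 0.077 L = 7.214 mg
nicotinic acid: 8.93 mg/L × 0.077 L = 0.688 mg
manganese chloride tetrahydrate: 35.9 mg/L × 0.077 L = 2.764 mg
lactose: 23.2 g/L × 0.077 L = 1.786 g

sodium sulfate 0.336 g; sodium succinate hexahydrate 128.322 mg; ferrous sulfate heptahydrate 7.214 mg; nicotinic acid 0.688 mg; manganese chloride tetrahydrate 2.764 mg; lactose 1.786 g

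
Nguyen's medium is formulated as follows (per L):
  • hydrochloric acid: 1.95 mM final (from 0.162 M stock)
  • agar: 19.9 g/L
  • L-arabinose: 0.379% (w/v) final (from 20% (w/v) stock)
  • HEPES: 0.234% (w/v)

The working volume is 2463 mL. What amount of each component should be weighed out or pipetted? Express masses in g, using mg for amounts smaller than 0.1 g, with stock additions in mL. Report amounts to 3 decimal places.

hydrochloric acid 29.647 mL; agar 49.014 g; L-arabinose 46.674 mL; HEPES 5.763 g

Scale factor relative to 1 L: 2.463.
hydrochloric acid: dilute stock: 1.95 mM × 2463 mL ÷ 162 mM = 29.647 mL
agar: 19.9 g/L × 2.463 L = 49.014 g
L-arabinose: dilute stock: 0.379% ÷ 20% × 2463 mL = 46.674 mL
HEPES: 0.234 g per 100 mL × 2463 mL ÷ 100 = 5.763 g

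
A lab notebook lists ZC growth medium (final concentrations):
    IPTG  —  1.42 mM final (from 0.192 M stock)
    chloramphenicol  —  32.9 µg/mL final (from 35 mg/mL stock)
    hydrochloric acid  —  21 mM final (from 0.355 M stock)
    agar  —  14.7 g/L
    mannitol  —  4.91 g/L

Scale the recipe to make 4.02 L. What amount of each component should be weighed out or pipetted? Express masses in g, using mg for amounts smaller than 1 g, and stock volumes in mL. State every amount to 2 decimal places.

IPTG 29.73 mL; chloramphenicol 3.78 mL; hydrochloric acid 237.80 mL; agar 59.09 g; mannitol 19.74 g

Working volume: 4.02 L.
IPTG: C1V1 = C2V2 → 1.42 mM × 4020 mL ÷ 192 mM = 29.73 mL
chloramphenicol: dilute stock: 32.9 µg/mL × 4020 mL ÷ 35000 µg/mL = 3.78 mL
hydrochloric acid: C1V1 = C2V2 → 21 mM × 4020 mL ÷ 355 mM = 237.80 mL
agar: 14.7 g/L × 4.02 L = 59.09 g
mannitol: 4.91 g/L × 4.02 L = 19.74 g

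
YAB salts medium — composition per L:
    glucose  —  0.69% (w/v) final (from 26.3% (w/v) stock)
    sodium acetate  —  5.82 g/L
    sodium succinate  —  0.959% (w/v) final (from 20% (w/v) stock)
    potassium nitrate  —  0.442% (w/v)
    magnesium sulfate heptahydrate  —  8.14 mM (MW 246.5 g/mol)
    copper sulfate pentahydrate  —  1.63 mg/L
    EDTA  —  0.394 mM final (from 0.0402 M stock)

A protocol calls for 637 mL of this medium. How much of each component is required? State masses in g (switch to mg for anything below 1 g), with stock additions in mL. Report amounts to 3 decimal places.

glucose 16.712 mL; sodium acetate 3.707 g; sodium succinate 30.544 mL; potassium nitrate 2.816 g; magnesium sulfate heptahydrate 1.278 g; copper sulfate pentahydrate 1.038 mg; EDTA 6.243 mL

Working volume: 637 mL = 0.637 L.
glucose: V = C2·V2/C1 = 0.69% ÷ 26.3% × 637 mL = 16.712 mL
sodium acetate: 5.82 g/L × 0.637 L = 3.707 g
sodium succinate: dilute stock: 0.959% ÷ 20% × 637 mL = 30.544 mL
potassium nitrate: 0.442% w/v = 4.42 g/L → 4.42 × 0.637 L = 2.816 g
magnesium sulfate heptahydrate: 8.14 mmol/L × 246.5 g/mol × 0.637 L ÷ 1000 = 1.278 g
copper sulfate pentahydrate: 1.63 mg/L × 0.637 L = 1.038 mg
EDTA: C1V1 = C2V2 → 0.394 mM × 637 mL ÷ 40.2 mM = 6.243 mL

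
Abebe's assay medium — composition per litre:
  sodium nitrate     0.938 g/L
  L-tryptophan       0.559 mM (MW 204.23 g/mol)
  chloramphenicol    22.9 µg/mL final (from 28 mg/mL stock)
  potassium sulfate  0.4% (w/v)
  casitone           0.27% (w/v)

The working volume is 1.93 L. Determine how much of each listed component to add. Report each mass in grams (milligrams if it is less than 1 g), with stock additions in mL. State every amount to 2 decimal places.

Scale factor relative to 1 L: 1.93.
sodium nitrate: 0.938 g/L × 1.93 L = 1.81 g
L-tryptophan: 0.559 mmol/L × 204.23 mg/mmol × 1.93 L = 220.34 mg
chloramphenicol: C1V1 = C2V2 → 22.9 µg/mL × 1930 mL ÷ 28000 µg/mL = 1.58 mL
potassium sulfate: 0.4% w/v = 4 g/L → 4 × 1.93 L = 7.72 g
casitone: 0.27% w/v = 2.7 g/L → 2.7 × 1.93 L = 5.21 g

sodium nitrate 1.81 g; L-tryptophan 220.34 mg; chloramphenicol 1.58 mL; potassium sulfate 7.72 g; casitone 5.21 g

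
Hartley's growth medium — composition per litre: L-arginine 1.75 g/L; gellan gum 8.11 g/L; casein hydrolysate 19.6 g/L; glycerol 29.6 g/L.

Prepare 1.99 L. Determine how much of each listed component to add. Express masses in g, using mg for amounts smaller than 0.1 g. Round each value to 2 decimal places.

Working volume: 1.99 L.
L-arginine: 1.75 g/L × 1.99 L = 3.48 g
gellan gum: 8.11 g/L × 1.99 L = 16.14 g
casein hydrolysate: 19.6 g/L × 1.99 L = 39.00 g
glycerol: 29.6 g/L × 1.99 L = 58.90 g

L-arginine 3.48 g; gellan gum 16.14 g; casein hydrolysate 39.00 g; glycerol 58.90 g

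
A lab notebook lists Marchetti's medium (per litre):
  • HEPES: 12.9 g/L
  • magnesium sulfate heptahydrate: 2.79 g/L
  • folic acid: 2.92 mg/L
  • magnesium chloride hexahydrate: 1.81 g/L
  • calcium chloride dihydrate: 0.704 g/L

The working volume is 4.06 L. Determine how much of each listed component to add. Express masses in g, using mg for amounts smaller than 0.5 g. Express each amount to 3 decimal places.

HEPES 52.374 g; magnesium sulfate heptahydrate 11.327 g; folic acid 11.855 mg; magnesium chloride hexahydrate 7.349 g; calcium chloride dihydrate 2.858 g

Scale factor relative to 1 L: 4.06.
HEPES: 12.9 g/L × 4.06 L = 52.374 g
magnesium sulfate heptahydrate: 2.79 g/L × 4.06 L = 11.327 g
folic acid: 2.92 mg/L × 4.06 L = 11.855 mg
magnesium chloride hexahydrate: 1.81 g/L × 4.06 L = 7.349 g
calcium chloride dihydrate: 0.704 g/L × 4.06 L = 2.858 g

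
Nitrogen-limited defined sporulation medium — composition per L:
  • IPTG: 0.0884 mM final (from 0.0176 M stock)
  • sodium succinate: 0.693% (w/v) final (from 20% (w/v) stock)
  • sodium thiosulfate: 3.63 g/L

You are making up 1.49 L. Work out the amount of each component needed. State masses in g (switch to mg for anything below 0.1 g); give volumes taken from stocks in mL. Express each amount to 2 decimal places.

IPTG 7.48 mL; sodium succinate 51.63 mL; sodium thiosulfate 5.41 g

Working volume: 1.49 L.
IPTG: dilute stock: 0.0884 mM × 1490 mL ÷ 17.6 mM = 7.48 mL
sodium succinate: dilute stock: 0.693% ÷ 20% × 1490 mL = 51.63 mL
sodium thiosulfate: 3.63 g/L × 1.49 L = 5.41 g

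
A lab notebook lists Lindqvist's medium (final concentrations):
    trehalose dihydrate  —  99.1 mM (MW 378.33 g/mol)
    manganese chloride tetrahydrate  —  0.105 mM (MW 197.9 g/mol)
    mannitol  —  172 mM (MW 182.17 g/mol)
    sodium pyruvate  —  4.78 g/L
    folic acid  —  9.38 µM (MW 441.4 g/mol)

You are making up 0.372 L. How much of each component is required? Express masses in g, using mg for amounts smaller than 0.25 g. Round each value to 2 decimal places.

Scale factor relative to 1 L: 0.372.
trehalose dihydrate: 99.1 mmol/L × 378.33 g/mol × 0.372 L ÷ 1000 = 13.95 g
manganese chloride tetrahydrate: 0.105 mmol/L × 197.9 mg/mmol × 0.372 L = 7.73 mg
mannitol: 172 mmol/L × 182.17 g/mol × 0.372 L ÷ 1000 = 11.66 g
sodium pyruvate: 4.78 g/L × 0.372 L = 1.78 g
folic acid: 9.38 µmol/L × 441.4 g/mol × 0.372 L ÷ 1000 = 1.54 mg

trehalose dihydrate 13.95 g; manganese chloride tetrahydrate 7.73 mg; mannitol 11.66 g; sodium pyruvate 1.78 g; folic acid 1.54 mg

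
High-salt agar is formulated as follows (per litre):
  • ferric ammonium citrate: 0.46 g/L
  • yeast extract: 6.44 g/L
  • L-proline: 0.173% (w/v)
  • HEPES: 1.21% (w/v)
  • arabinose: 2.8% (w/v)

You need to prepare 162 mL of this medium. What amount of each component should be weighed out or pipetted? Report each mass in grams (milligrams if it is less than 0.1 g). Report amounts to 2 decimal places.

ferric ammonium citrate 74.52 mg; yeast extract 1.04 g; L-proline 0.28 g; HEPES 1.96 g; arabinose 4.54 g

Working volume: 162 mL = 0.162 L.
ferric ammonium citrate: 0.46 g/L × 0.162 L = 0.07452 g = 74.52 mg
yeast extract: 6.44 g/L × 0.162 L = 1.04 g
L-proline: 0.173% w/v = 1.73 g/L → 1.73 × 0.162 L = 0.28 g
HEPES: 1.21% w/v = 12.1 g/L → 12.1 × 0.162 L = 1.96 g
arabinose: 2.8% w/v = 28 g/L → 28 × 0.162 L = 4.54 g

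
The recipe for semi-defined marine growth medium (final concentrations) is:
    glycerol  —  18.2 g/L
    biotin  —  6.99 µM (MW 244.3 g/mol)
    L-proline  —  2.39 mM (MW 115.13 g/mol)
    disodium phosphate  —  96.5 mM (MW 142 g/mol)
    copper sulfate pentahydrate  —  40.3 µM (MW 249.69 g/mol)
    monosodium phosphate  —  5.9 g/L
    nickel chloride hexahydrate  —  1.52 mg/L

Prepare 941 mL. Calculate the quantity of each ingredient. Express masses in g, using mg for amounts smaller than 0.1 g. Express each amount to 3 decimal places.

glycerol 17.126 g; biotin 1.607 mg; L-proline 0.259 g; disodium phosphate 12.895 g; copper sulfate pentahydrate 9.469 mg; monosodium phosphate 5.552 g; nickel chloride hexahydrate 1.430 mg

Scale factor relative to 1 L: 0.941.
glycerol: 18.2 g/L × 0.941 L = 17.126 g
biotin: 6.99 µmol/L × 244.3 g/mol × 0.941 L ÷ 1000 = 1.607 mg
L-proline: 2.39 mmol/L × 115.13 g/mol × 0.941 L ÷ 1000 = 0.259 g
disodium phosphate: 96.5 mmol/L × 142 g/mol × 0.941 L ÷ 1000 = 12.895 g
copper sulfate pentahydrate: 40.3 µmol/L × 249.69 g/mol × 0.941 L ÷ 1000 = 9.469 mg
monosodium phosphate: 5.9 g/L × 0.941 L = 5.552 g
nickel chloride hexahydrate: 1.52 mg/L × 0.941 L = 1.430 mg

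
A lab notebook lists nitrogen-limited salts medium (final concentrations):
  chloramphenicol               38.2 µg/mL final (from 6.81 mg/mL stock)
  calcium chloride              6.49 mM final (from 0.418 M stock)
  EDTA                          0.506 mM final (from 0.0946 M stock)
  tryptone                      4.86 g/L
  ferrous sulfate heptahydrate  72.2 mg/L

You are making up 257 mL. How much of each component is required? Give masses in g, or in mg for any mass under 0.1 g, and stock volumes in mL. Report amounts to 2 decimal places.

chloramphenicol 1.44 mL; calcium chloride 3.99 mL; EDTA 1.37 mL; tryptone 1.25 g; ferrous sulfate heptahydrate 18.56 mg

Target volume = 257 mL = 0.257 L.
chloramphenicol: C1V1 = C2V2 → 38.2 µg/mL × 257 mL ÷ 6810 µg/mL = 1.44 mL
calcium chloride: dilute stock: 6.49 mM × 257 mL ÷ 418 mM = 3.99 mL
EDTA: dilute stock: 0.506 mM × 257 mL ÷ 94.6 mM = 1.37 mL
tryptone: 4.86 g/L × 0.257 L = 1.25 g
ferrous sulfate heptahydrate: 72.2 mg/L × 0.257 L = 18.56 mg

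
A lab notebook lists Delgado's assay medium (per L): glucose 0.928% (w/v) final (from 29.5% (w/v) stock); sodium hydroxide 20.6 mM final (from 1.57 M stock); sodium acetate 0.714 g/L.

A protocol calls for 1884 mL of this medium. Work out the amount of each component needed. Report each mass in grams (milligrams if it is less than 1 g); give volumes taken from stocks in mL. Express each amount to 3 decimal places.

Scale factor relative to 1 L: 1.884.
glucose: C1V1 = C2V2 → 0.928% ÷ 29.5% × 1884 mL = 59.266 mL
sodium hydroxide: C1V1 = C2V2 → 20.6 mM × 1884 mL ÷ 1570 mM = 24.720 mL
sodium acetate: 0.714 g/L × 1.884 L = 1.345 g

glucose 59.266 mL; sodium hydroxide 24.720 mL; sodium acetate 1.345 g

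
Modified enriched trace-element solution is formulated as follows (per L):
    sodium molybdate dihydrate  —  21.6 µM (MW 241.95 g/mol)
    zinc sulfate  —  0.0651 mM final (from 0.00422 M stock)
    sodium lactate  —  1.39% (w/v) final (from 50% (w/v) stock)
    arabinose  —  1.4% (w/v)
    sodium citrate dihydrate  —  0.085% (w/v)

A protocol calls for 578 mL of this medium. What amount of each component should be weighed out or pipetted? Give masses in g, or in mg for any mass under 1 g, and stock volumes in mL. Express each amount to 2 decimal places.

sodium molybdate dihydrate 3.02 mg; zinc sulfate 8.92 mL; sodium lactate 16.07 mL; arabinose 8.09 g; sodium citrate dihydrate 491.30 mg

Working volume: 578 mL = 0.578 L.
sodium molybdate dihydrate: 21.6 µmol/L × 241.95 g/mol × 0.578 L ÷ 1000 = 3.02 mg
zinc sulfate: C1V1 = C2V2 → 0.0651 mM × 578 mL ÷ 4.22 mM = 8.92 mL
sodium lactate: V = C2·V2/C1 = 1.39% ÷ 50% × 578 mL = 16.07 mL
arabinose: 1.4 g per 100 mL × 578 mL ÷ 100 = 8.09 g
sodium citrate dihydrate: 0.085 g per 100 mL × 578 mL ÷ 100 = 0.4913 g = 491.30 mg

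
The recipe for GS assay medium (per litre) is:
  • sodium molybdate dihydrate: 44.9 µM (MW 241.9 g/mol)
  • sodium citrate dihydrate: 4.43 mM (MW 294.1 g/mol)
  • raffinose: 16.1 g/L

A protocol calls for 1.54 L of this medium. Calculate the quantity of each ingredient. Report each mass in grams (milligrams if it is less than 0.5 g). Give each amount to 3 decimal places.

Scale factor relative to 1 L: 1.54.
sodium molybdate dihydrate: 44.9 µmol/L × 241.9 g/mol × 1.54 L ÷ 1000 = 16.726 mg
sodium citrate dihydrate: 4.43 mmol/L × 294.1 g/mol × 1.54 L ÷ 1000 = 2.006 g
raffinose: 16.1 g/L × 1.54 L = 24.794 g

sodium molybdate dihydrate 16.726 mg; sodium citrate dihydrate 2.006 g; raffinose 24.794 g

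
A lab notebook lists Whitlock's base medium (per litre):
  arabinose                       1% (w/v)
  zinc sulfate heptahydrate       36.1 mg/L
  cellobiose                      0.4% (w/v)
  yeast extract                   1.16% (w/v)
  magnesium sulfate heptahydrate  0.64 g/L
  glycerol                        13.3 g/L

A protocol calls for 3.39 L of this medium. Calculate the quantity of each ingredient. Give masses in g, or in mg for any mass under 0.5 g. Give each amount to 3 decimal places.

Scale factor relative to 1 L: 3.39.
arabinose: 1 g per 100 mL × 3390 mL ÷ 100 = 33.900 g
zinc sulfate heptahydrate: 36.1 mg/L × 3.39 L = 122.379 mg
cellobiose: 0.4% w/v = 4 g/L → 4 × 3.39 L = 13.560 g
yeast extract: 1.16 g per 100 mL × 3390 mL ÷ 100 = 39.324 g
magnesium sulfate heptahydrate: 0.64 g/L × 3.39 L = 2.170 g
glycerol: 13.3 g/L × 3.39 L = 45.087 g

arabinose 33.900 g; zinc sulfate heptahydrate 122.379 mg; cellobiose 13.560 g; yeast extract 39.324 g; magnesium sulfate heptahydrate 2.170 g; glycerol 45.087 g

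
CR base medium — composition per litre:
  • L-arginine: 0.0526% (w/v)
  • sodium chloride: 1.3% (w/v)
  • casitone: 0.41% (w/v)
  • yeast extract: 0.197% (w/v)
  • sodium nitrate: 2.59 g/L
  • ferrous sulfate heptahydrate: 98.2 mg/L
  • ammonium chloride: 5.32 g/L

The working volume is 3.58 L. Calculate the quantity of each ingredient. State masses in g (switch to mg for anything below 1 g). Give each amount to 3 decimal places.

L-arginine 1.883 g; sodium chloride 46.540 g; casitone 14.678 g; yeast extract 7.053 g; sodium nitrate 9.272 g; ferrous sulfate heptahydrate 351.556 mg; ammonium chloride 19.046 g

Working volume: 3.58 L.
L-arginine: 0.0526% w/v = 0.526 g/L → 0.526 × 3.58 L = 1.883 g
sodium chloride: 1.3% w/v = 13 g/L → 13 × 3.58 L = 46.540 g
casitone: 0.41 g per 100 mL × 3580 mL ÷ 100 = 14.678 g
yeast extract: 0.197 g per 100 mL × 3580 mL ÷ 100 = 7.053 g
sodium nitrate: 2.59 g/L × 3.58 L = 9.272 g
ferrous sulfate heptahydrate: 98.2 mg/L × 3.58 L = 351.556 mg
ammonium chloride: 5.32 g/L × 3.58 L = 19.046 g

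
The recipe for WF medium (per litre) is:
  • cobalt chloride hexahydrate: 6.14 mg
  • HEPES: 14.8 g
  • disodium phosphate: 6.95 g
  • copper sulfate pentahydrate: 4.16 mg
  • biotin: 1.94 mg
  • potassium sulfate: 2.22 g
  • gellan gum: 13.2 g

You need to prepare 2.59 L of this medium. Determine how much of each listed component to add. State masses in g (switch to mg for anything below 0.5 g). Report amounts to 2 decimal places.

Ratio of target to recipe volume: 2590 / 1000 = 2.59.
cobalt chloride hexahydrate: 6.14 mg × (2590 mL / 1000 mL) = 15.90 mg
HEPES: 14.8 g × (2590 mL / 1000 mL) = 38.33 g
disodium phosphate: 6.95 g × (2590 mL / 1000 mL) = 18.00 g
copper sulfate pentahydrate: 4.16 mg × (2590 mL / 1000 mL) = 10.77 mg
biotin: 1.94 mg × (2590 mL / 1000 mL) = 5.02 mg
potassium sulfate: 2.22 g × (2590 mL / 1000 mL) = 5.75 g
gellan gum: 13.2 g × (2590 mL / 1000 mL) = 34.19 g

cobalt chloride hexahydrate 15.90 mg; HEPES 38.33 g; disodium phosphate 18.00 g; copper sulfate pentahydrate 10.77 mg; biotin 5.02 mg; potassium sulfate 5.75 g; gellan gum 34.19 g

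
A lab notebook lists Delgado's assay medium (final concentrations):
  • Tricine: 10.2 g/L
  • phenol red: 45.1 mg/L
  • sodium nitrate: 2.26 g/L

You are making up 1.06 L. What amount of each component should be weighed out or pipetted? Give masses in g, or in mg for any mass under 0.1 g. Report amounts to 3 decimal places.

Working volume: 1.06 L.
Tricine: 10.2 g/L × 1.06 L = 10.812 g
phenol red: 45.1 mg/L × 1.06 L = 47.806 mg
sodium nitrate: 2.26 g/L × 1.06 L = 2.396 g

Tricine 10.812 g; phenol red 47.806 mg; sodium nitrate 2.396 g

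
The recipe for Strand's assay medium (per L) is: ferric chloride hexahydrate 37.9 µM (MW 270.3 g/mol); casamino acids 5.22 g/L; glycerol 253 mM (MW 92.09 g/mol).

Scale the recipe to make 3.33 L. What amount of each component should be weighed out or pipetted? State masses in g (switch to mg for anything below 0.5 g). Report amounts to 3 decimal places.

Scale factor relative to 1 L: 3.33.
ferric chloride hexahydrate: 37.9 µmol/L × 270.3 g/mol × 3.33 L ÷ 1000 = 34.114 mg
casamino acids: 5.22 g/L × 3.33 L = 17.383 g
glycerol: 253 mmol/L × 92.09 g/mol × 3.33 L ÷ 1000 = 77.585 g

ferric chloride hexahydrate 34.114 mg; casamino acids 17.383 g; glycerol 77.585 g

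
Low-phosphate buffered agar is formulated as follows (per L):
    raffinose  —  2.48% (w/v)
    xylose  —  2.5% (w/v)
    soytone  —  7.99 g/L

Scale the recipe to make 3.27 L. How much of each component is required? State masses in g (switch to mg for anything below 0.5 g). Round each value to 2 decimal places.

Working volume: 3.27 L.
raffinose: 2.48% w/v = 24.8 g/L → 24.8 × 3.27 L = 81.10 g
xylose: 2.5 g per 100 mL × 3270 mL ÷ 100 = 81.75 g
soytone: 7.99 g/L × 3.27 L = 26.13 g

raffinose 81.10 g; xylose 81.75 g; soytone 26.13 g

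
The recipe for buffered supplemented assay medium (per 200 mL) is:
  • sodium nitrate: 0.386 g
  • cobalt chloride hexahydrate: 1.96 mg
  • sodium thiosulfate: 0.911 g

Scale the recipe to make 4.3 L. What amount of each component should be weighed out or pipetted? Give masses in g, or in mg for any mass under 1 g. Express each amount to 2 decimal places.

sodium nitrate 8.30 g; cobalt chloride hexahydrate 42.14 mg; sodium thiosulfate 19.59 g

Ratio of target to recipe volume: 4300 / 200 = 21.5.
sodium nitrate: 0.386 g × (4300 mL / 200 mL) = 8.30 g
cobalt chloride hexahydrate: 1.96 mg × (4300 mL / 200 mL) = 42.14 mg
sodium thiosulfate: 0.911 g × (4300 mL / 200 mL) = 19.59 g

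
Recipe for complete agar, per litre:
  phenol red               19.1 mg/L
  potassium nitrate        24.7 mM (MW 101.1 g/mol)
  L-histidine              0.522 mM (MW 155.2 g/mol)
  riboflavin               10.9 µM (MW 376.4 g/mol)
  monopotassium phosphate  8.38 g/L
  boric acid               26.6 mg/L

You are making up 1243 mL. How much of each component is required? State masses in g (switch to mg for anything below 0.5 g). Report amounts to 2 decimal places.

phenol red 23.74 mg; potassium nitrate 3.10 g; L-histidine 100.70 mg; riboflavin 5.10 mg; monopotassium phosphate 10.42 g; boric acid 33.06 mg

Target volume = 1243 mL = 1.243 L.
phenol red: 19.1 mg/L × 1.243 L = 23.74 mg
potassium nitrate: 24.7 mmol/L × 101.1 g/mol × 1.243 L ÷ 1000 = 3.10 g
L-histidine: 0.522 mmol/L × 155.2 mg/mmol × 1.243 L = 100.70 mg
riboflavin: 10.9 µmol/L × 376.4 g/mol × 1.243 L ÷ 1000 = 5.10 mg
monopotassium phosphate: 8.38 g/L × 1.243 L = 10.42 g
boric acid: 26.6 mg/L × 1.243 L = 33.06 mg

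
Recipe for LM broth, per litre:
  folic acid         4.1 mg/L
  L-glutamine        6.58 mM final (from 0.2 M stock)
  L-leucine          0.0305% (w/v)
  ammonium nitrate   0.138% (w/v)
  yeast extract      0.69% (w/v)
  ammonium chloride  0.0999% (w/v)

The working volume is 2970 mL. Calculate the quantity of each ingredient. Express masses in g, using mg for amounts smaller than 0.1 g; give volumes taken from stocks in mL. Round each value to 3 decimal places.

Target volume = 2970 mL = 2.97 L.
folic acid: 4.1 mg/L × 2.97 L = 12.177 mg
L-glutamine: V = C2·V2/C1 = 6.58 mM × 2970 mL ÷ 200 mM = 97.713 mL
L-leucine: 0.0305 g per 100 mL × 2970 mL ÷ 100 = 0.906 g
ammonium nitrate: 0.138 g per 100 mL × 2970 mL ÷ 100 = 4.099 g
yeast extract: 0.69% w/v = 6.9 g/L → 6.9 × 2.97 L = 20.493 g
ammonium chloride: 0.0999 g per 100 mL × 2970 mL ÷ 100 = 2.967 g

folic acid 12.177 mg; L-glutamine 97.713 mL; L-leucine 0.906 g; ammonium nitrate 4.099 g; yeast extract 20.493 g; ammonium chloride 2.967 g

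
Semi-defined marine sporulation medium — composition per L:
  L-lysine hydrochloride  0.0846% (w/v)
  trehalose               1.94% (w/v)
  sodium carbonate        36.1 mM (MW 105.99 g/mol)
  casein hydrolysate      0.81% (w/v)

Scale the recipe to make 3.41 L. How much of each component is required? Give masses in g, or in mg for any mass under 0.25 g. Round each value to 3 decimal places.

Working volume: 3.41 L.
L-lysine hydrochloride: 0.0846 g per 100 mL × 3410 mL ÷ 100 = 2.885 g
trehalose: 1.94% w/v = 19.4 g/L → 19.4 × 3.41 L = 66.154 g
sodium carbonate: 36.1 mmol/L × 105.99 g/mol × 3.41 L ÷ 1000 = 13.047 g
casein hydrolysate: 0.81% w/v = 8.1 g/L → 8.1 × 3.41 L = 27.621 g

L-lysine hydrochloride 2.885 g; trehalose 66.154 g; sodium carbonate 13.047 g; casein hydrolysate 27.621 g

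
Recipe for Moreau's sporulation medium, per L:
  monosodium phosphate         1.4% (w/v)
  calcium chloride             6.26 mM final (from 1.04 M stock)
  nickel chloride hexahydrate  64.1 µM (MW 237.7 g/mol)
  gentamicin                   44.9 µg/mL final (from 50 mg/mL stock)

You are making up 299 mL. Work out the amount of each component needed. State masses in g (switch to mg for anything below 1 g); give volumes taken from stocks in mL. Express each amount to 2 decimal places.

monosodium phosphate 4.19 g; calcium chloride 1.80 mL; nickel chloride hexahydrate 4.56 mg; gentamicin 0.27 mL

Working volume: 299 mL = 0.299 L.
monosodium phosphate: 1.4 g per 100 mL × 299 mL ÷ 100 = 4.19 g
calcium chloride: C1V1 = C2V2 → 6.26 mM × 299 mL ÷ 1040 mM = 1.80 mL
nickel chloride hexahydrate: 64.1 µmol/L × 237.7 g/mol × 0.299 L ÷ 1000 = 4.56 mg
gentamicin: C1V1 = C2V2 → 44.9 µg/mL × 299 mL ÷ 50000 µg/mL = 0.27 mL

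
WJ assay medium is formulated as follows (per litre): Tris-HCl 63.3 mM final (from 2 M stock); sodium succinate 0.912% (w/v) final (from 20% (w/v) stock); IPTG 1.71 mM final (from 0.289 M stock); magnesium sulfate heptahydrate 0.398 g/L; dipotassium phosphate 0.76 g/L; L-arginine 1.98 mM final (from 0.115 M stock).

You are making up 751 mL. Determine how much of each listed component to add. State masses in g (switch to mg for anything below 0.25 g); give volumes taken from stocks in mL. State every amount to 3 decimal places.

Working volume: 751 mL = 0.751 L.
Tris-HCl: dilute stock: 63.3 mM × 751 mL ÷ 2000 mM = 23.769 mL
sodium succinate: dilute stock: 0.912% ÷ 20% × 751 mL = 34.246 mL
IPTG: C1V1 = C2V2 → 1.71 mM × 751 mL ÷ 289 mM = 4.444 mL
magnesium sulfate heptahydrate: 0.398 g/L × 0.751 L = 0.299 g
dipotassium phosphate: 0.76 g/L × 0.751 L = 0.571 g
L-arginine: V = C2·V2/C1 = 1.98 mM × 751 mL ÷ 115 mM = 12.930 mL

Tris-HCl 23.769 mL; sodium succinate 34.246 mL; IPTG 4.444 mL; magnesium sulfate heptahydrate 0.299 g; dipotassium phosphate 0.571 g; L-arginine 12.930 mL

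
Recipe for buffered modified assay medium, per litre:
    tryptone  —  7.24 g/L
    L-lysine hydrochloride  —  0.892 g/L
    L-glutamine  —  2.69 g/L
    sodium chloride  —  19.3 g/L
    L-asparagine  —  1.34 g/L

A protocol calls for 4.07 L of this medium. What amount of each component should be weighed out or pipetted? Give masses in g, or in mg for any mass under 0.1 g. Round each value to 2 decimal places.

tryptone 29.47 g; L-lysine hydrochloride 3.63 g; L-glutamine 10.95 g; sodium chloride 78.55 g; L-asparagine 5.45 g

Scale factor relative to 1 L: 4.07.
tryptone: 7.24 g/L × 4.07 L = 29.47 g
L-lysine hydrochloride: 0.892 g/L × 4.07 L = 3.63 g
L-glutamine: 2.69 g/L × 4.07 L = 10.95 g
sodium chloride: 19.3 g/L × 4.07 L = 78.55 g
L-asparagine: 1.34 g/L × 4.07 L = 5.45 g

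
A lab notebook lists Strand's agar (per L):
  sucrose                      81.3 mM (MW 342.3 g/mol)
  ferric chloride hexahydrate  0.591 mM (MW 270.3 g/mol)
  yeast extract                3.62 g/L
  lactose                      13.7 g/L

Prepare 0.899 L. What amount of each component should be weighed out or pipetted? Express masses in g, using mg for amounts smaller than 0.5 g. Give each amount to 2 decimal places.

Scale factor relative to 1 L: 0.899.
sucrose: 81.3 mmol/L × 342.3 g/mol × 0.899 L ÷ 1000 = 25.02 g
ferric chloride hexahydrate: 0.591 mmol/L × 270.3 mg/mmol × 0.899 L = 143.61 mg
yeast extract: 3.62 g/L × 0.899 L = 3.25 g
lactose: 13.7 g/L × 0.899 L = 12.32 g

sucrose 25.02 g; ferric chloride hexahydrate 143.61 mg; yeast extract 3.25 g; lactose 12.32 g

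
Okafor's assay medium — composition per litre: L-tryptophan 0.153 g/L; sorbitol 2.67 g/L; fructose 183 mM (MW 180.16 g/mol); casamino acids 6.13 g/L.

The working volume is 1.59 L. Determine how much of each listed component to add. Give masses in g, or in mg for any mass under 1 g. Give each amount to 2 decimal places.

L-tryptophan 243.27 mg; sorbitol 4.25 g; fructose 52.42 g; casamino acids 9.75 g

Working volume: 1.59 L.
L-tryptophan: 0.153 g/L × 1.59 L = 0.24327 g = 243.27 mg
sorbitol: 2.67 g/L × 1.59 L = 4.25 g
fructose: 183 mmol/L × 180.16 g/mol × 1.59 L ÷ 1000 = 52.42 g
casamino acids: 6.13 g/L × 1.59 L = 9.75 g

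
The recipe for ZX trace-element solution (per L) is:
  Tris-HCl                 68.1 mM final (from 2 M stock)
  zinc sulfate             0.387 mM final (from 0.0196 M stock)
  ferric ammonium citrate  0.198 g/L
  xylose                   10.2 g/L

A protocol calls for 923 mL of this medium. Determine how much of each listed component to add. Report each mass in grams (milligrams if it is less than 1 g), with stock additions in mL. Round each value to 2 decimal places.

Working volume: 923 mL = 0.923 L.
Tris-HCl: C1V1 = C2V2 → 68.1 mM × 923 mL ÷ 2000 mM = 31.43 mL
zinc sulfate: dilute stock: 0.387 mM × 923 mL ÷ 19.6 mM = 18.22 mL
ferric ammonium citrate: 0.198 g/L × 0.923 L = 0.182754 g = 182.75 mg
xylose: 10.2 g/L × 0.923 L = 9.41 g

Tris-HCl 31.43 mL; zinc sulfate 18.22 mL; ferric ammonium citrate 182.75 mg; xylose 9.41 g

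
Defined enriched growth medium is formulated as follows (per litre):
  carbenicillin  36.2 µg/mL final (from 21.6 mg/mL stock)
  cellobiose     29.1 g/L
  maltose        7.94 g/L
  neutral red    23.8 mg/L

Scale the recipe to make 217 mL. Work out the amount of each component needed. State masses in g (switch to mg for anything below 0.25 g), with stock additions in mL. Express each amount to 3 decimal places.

Target volume = 217 mL = 0.217 L.
carbenicillin: V = C2·V2/C1 = 36.2 µg/mL × 217 mL ÷ 21600 µg/mL = 0.364 mL
cellobiose: 29.1 g/L × 0.217 L = 6.315 g
maltose: 7.94 g/L × 0.217 L = 1.723 g
neutral red: 23.8 mg/L × 0.217 L = 5.165 mg

carbenicillin 0.364 mL; cellobiose 6.315 g; maltose 1.723 g; neutral red 5.165 mg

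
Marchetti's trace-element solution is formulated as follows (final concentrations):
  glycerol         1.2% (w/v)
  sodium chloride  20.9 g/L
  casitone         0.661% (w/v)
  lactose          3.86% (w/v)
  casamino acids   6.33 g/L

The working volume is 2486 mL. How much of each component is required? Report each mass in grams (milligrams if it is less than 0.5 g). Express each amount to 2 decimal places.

glycerol 29.83 g; sodium chloride 51.96 g; casitone 16.43 g; lactose 95.96 g; casamino acids 15.74 g

Scale factor relative to 1 L: 2.486.
glycerol: 1.2 g per 100 mL × 2486 mL ÷ 100 = 29.83 g
sodium chloride: 20.9 g/L × 2.486 L = 51.96 g
casitone: 0.661 g per 100 mL × 2486 mL ÷ 100 = 16.43 g
lactose: 3.86% w/v = 38.6 g/L → 38.6 × 2.486 L = 95.96 g
casamino acids: 6.33 g/L × 2.486 L = 15.74 g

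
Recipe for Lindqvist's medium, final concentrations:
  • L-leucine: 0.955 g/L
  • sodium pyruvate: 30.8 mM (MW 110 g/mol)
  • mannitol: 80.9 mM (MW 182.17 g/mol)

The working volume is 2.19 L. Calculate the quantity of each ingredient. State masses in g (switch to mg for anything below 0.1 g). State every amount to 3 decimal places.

L-leucine 2.091 g; sodium pyruvate 7.420 g; mannitol 32.275 g

Scale factor relative to 1 L: 2.19.
L-leucine: 0.955 g/L × 2.19 L = 2.091 g
sodium pyruvate: 30.8 mmol/L × 110 g/mol × 2.19 L ÷ 1000 = 7.420 g
mannitol: 80.9 mmol/L × 182.17 g/mol × 2.19 L ÷ 1000 = 32.275 g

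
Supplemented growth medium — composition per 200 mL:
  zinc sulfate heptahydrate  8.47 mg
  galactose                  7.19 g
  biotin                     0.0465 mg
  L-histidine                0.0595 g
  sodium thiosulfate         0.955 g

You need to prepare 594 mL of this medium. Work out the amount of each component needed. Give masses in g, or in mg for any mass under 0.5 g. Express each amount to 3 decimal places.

Ratio of target to recipe volume: 594 / 200 = 2.97.
zinc sulfate heptahydrate: 8.47 mg × (594 mL / 200 mL) = 25.156 mg
galactose: 7.19 g × (594 mL / 200 mL) = 21.354 g
biotin: 0.0465 mg × (594 mL / 200 mL) = 0.138 mg
L-histidine: 0.0595 g × (594 mL / 200 mL) = 0.176715 g = 176.715 mg
sodium thiosulfate: 0.955 g × (594 mL / 200 mL) = 2.836 g

zinc sulfate heptahydrate 25.156 mg; galactose 21.354 g; biotin 0.138 mg; L-histidine 176.715 mg; sodium thiosulfate 2.836 g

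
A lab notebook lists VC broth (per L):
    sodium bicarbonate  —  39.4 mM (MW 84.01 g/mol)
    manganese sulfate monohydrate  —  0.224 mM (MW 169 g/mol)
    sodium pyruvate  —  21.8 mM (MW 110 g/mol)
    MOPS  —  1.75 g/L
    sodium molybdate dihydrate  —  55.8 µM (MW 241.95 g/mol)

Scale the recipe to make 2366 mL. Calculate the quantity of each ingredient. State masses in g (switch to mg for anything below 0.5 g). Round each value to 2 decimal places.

Scale factor relative to 1 L: 2.366.
sodium bicarbonate: 39.4 mmol/L × 84.01 g/mol × 2.366 L ÷ 1000 = 7.83 g
manganese sulfate monohydrate: 0.224 mmol/L × 169 mg/mmol × 2.366 L = 89.57 mg
sodium pyruvate: 21.8 mmol/L × 110 g/mol × 2.366 L ÷ 1000 = 5.67 g
MOPS: 1.75 g/L × 2.366 L = 4.14 g
sodium molybdate dihydrate: 55.8 µmol/L × 241.95 g/mol × 2.366 L ÷ 1000 = 31.94 mg

sodium bicarbonate 7.83 g; manganese sulfate monohydrate 89.57 mg; sodium pyruvate 5.67 g; MOPS 4.14 g; sodium molybdate dihydrate 31.94 mg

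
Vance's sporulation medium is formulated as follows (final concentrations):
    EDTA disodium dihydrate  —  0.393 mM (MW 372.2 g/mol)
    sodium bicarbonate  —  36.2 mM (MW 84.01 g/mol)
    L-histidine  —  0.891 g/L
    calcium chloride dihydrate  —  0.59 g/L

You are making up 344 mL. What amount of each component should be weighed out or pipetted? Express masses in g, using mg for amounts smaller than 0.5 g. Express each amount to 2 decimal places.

Scale factor relative to 1 L: 0.344.
EDTA disodium dihydrate: 0.393 mmol/L × 372.2 mg/mmol × 0.344 L = 50.32 mg
sodium bicarbonate: 36.2 mmol/L × 84.01 g/mol × 0.344 L ÷ 1000 = 1.05 g
L-histidine: 0.891 g/L × 0.344 L = 0.306504 g = 306.50 mg
calcium chloride dihydrate: 0.59 g/L × 0.344 L = 0.20296 g = 202.96 mg

EDTA disodium dihydrate 50.32 mg; sodium bicarbonate 1.05 g; L-histidine 306.50 mg; calcium chloride dihydrate 202.96 mg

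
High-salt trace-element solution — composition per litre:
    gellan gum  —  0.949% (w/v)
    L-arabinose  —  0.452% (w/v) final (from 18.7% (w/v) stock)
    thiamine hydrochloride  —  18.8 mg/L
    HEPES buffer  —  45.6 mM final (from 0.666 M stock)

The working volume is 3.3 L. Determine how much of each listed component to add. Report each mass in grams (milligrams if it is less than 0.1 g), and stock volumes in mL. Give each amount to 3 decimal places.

Working volume: 3.3 L.
gellan gum: 0.949% w/v = 9.49 g/L → 9.49 × 3.3 L = 31.317 g
L-arabinose: V = C2·V2/C1 = 0.452% ÷ 18.7% × 3300 mL = 79.765 mL
thiamine hydrochloride: 18.8 mg/L × 3.3 L = 62.040 mg
HEPES buffer: V = C2·V2/C1 = 45.6 mM × 3300 mL ÷ 666 mM = 225.946 mL

gellan gum 31.317 g; L-arabinose 79.765 mL; thiamine hydrochloride 62.040 mg; HEPES buffer 225.946 mL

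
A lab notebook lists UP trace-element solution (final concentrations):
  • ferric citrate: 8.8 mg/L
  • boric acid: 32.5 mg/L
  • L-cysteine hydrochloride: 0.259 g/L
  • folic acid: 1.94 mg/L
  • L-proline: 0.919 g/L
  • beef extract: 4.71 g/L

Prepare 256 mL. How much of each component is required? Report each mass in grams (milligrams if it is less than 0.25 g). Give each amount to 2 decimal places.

ferric citrate 2.25 mg; boric acid 8.32 mg; L-cysteine hydrochloride 66.30 mg; folic acid 0.50 mg; L-proline 235.26 mg; beef extract 1.21 g

Working volume: 256 mL = 0.256 L.
ferric citrate: 8.8 mg/L × 0.256 L = 2.25 mg
boric acid: 32.5 mg/L × 0.256 L = 8.32 mg
L-cysteine hydrochloride: 0.259 g/L × 0.256 L = 0.066304 g = 66.30 mg
folic acid: 1.94 mg/L × 0.256 L = 0.50 mg
L-proline: 0.919 g/L × 0.256 L = 0.235264 g = 235.26 mg
beef extract: 4.71 g/L × 0.256 L = 1.21 g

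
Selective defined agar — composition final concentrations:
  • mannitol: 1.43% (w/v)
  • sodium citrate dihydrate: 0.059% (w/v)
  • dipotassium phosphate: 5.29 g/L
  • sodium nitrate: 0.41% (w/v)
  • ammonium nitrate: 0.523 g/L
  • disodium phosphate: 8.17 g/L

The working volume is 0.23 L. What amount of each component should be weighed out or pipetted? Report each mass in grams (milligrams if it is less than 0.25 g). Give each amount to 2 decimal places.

mannitol 3.29 g; sodium citrate dihydrate 135.70 mg; dipotassium phosphate 1.22 g; sodium nitrate 0.94 g; ammonium nitrate 120.29 mg; disodium phosphate 1.88 g

Scale factor relative to 1 L: 0.23.
mannitol: 1.43% w/v = 14.3 g/L → 14.3 × 0.23 L = 3.29 g
sodium citrate dihydrate: 0.059 g per 100 mL × 230 mL ÷ 100 = 0.1357 g = 135.70 mg
dipotassium phosphate: 5.29 g/L × 0.23 L = 1.22 g
sodium nitrate: 0.41 g per 100 mL × 230 mL ÷ 100 = 0.94 g
ammonium nitrate: 0.523 g/L × 0.23 L = 0.12029 g = 120.29 mg
disodium phosphate: 8.17 g/L × 0.23 L = 1.88 g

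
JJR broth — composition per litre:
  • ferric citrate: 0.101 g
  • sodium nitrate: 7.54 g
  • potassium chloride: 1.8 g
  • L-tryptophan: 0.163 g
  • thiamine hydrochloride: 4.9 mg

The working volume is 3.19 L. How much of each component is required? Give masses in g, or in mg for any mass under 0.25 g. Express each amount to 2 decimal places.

ferric citrate 0.32 g; sodium nitrate 24.05 g; potassium chloride 5.74 g; L-tryptophan 0.52 g; thiamine hydrochloride 15.63 mg

Scale factor = 3190 mL / 1000 mL = 3.19.
ferric citrate: 0.101 g × (3190 mL / 1000 mL) = 0.32 g
sodium nitrate: 7.54 g × (3190 mL / 1000 mL) = 24.05 g
potassium chloride: 1.8 g × (3190 mL / 1000 mL) = 5.74 g
L-tryptophan: 0.163 g × (3190 mL / 1000 mL) = 0.52 g
thiamine hydrochloride: 4.9 mg × (3190 mL / 1000 mL) = 15.63 mg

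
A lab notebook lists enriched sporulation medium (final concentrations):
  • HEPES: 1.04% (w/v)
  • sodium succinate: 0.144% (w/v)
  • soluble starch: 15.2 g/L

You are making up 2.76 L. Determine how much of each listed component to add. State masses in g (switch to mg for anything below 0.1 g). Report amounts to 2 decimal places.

HEPES 28.70 g; sodium succinate 3.97 g; soluble starch 41.95 g

Scale factor relative to 1 L: 2.76.
HEPES: 1.04 g per 100 mL × 2760 mL ÷ 100 = 28.70 g
sodium succinate: 0.144% w/v = 1.44 g/L → 1.44 × 2.76 L = 3.97 g
soluble starch: 15.2 g/L × 2.76 L = 41.95 g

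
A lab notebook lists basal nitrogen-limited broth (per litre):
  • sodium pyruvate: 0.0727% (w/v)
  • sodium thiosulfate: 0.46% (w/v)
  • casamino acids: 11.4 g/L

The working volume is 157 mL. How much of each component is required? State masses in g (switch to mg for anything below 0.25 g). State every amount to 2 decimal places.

sodium pyruvate 114.14 mg; sodium thiosulfate 0.72 g; casamino acids 1.79 g

Scale factor relative to 1 L: 0.157.
sodium pyruvate: 0.0727% w/v = 0.727 g/L → 0.727 × 0.157 L = 0.114139 g = 114.14 mg
sodium thiosulfate: 0.46 g per 100 mL × 157 mL ÷ 100 = 0.72 g
casamino acids: 11.4 g/L × 0.157 L = 1.79 g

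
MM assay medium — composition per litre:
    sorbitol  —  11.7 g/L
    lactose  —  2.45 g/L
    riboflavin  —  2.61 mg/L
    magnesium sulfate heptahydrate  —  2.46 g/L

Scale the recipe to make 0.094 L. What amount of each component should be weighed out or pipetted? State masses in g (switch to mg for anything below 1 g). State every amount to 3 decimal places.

sorbitol 1.100 g; lactose 230.300 mg; riboflavin 0.245 mg; magnesium sulfate heptahydrate 231.240 mg

Working volume: 0.094 L.
sorbitol: 11.7 g/L × 0.094 L = 1.100 g
lactose: 2.45 g/L × 0.094 L = 0.2303 g = 230.300 mg
riboflavin: 2.61 mg/L × 0.094 L = 0.245 mg
magnesium sulfate heptahydrate: 2.46 g/L × 0.094 L = 0.23124 g = 231.240 mg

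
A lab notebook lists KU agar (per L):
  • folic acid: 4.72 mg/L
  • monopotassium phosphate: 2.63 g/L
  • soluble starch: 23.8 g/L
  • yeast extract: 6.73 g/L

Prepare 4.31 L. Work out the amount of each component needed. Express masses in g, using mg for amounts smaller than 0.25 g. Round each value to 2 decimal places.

Scale factor relative to 1 L: 4.31.
folic acid: 4.72 mg/L × 4.31 L = 20.34 mg
monopotassium phosphate: 2.63 g/L × 4.31 L = 11.34 g
soluble starch: 23.8 g/L × 4.31 L = 102.58 g
yeast extract: 6.73 g/L × 4.31 L = 29.01 g

folic acid 20.34 mg; monopotassium phosphate 11.34 g; soluble starch 102.58 g; yeast extract 29.01 g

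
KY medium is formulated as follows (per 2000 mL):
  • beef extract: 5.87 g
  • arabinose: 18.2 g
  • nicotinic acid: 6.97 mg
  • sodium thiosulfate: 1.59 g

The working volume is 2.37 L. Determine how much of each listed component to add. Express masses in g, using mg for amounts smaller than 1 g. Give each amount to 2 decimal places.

Ratio of target to recipe volume: 2370 / 2000 = 1.185.
beef extract: 5.87 g × (2370 mL / 2000 mL) = 6.96 g
arabinose: 18.2 g × (2370 mL / 2000 mL) = 21.57 g
nicotinic acid: 6.97 mg × (2370 mL / 2000 mL) = 8.26 mg
sodium thiosulfate: 1.59 g × (2370 mL / 2000 mL) = 1.88 g

beef extract 6.96 g; arabinose 21.57 g; nicotinic acid 8.26 mg; sodium thiosulfate 1.88 g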